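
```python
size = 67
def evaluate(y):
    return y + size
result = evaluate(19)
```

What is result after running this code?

Step 1: size = 67 is defined globally.
Step 2: evaluate(19) uses parameter y = 19 and looks up size from global scope = 67.
Step 3: result = 19 + 67 = 86

The answer is 86.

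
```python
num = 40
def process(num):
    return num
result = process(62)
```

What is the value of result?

Step 1: Global num = 40.
Step 2: process(62) takes parameter num = 62, which shadows the global.
Step 3: result = 62

The answer is 62.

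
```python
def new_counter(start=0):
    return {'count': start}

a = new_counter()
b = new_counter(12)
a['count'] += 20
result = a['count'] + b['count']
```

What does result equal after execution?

Step 1: new_counter() returns a new dict each call (immutable default 0).
Step 2: a = {'count': 0}, b = {'count': 12}.
Step 3: a['count'] += 20 = 20. result = 20 + 12 = 32

The answer is 32.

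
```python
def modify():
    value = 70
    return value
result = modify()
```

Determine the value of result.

Step 1: modify() defines value = 70 in its local scope.
Step 2: return value finds the local variable value = 70.
Step 3: result = 70

The answer is 70.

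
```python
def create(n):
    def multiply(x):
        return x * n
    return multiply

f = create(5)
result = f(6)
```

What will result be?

Step 1: create(5) returns multiply closure with n = 5.
Step 2: f(6) computes 6 * 5 = 30.
Step 3: result = 30

The answer is 30.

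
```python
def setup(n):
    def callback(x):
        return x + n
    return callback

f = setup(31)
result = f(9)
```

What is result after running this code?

Step 1: setup(31) creates a closure that captures n = 31.
Step 2: f(9) calls the closure with x = 9, returning 9 + 31 = 40.
Step 3: result = 40

The answer is 40.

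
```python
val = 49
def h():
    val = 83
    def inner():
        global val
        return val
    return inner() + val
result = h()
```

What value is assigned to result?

Step 1: Global val = 49. h() shadows with local val = 83.
Step 2: inner() uses global keyword, so inner() returns global val = 49.
Step 3: h() returns 49 + 83 = 132

The answer is 132.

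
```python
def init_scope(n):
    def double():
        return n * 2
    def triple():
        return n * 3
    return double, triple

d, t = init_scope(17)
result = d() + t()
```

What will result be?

Step 1: Both closures capture the same n = 17.
Step 2: d() = 17 * 2 = 34, t() = 17 * 3 = 51.
Step 3: result = 34 + 51 = 85

The answer is 85.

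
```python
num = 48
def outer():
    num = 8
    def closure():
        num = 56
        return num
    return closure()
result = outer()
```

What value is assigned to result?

Step 1: Three scopes define num: global (48), outer (8), closure (56).
Step 2: closure() has its own local num = 56, which shadows both enclosing and global.
Step 3: result = 56 (local wins in LEGB)

The answer is 56.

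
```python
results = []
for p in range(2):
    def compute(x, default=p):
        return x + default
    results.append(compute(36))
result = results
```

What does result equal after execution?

Step 1: Default argument default=p is evaluated at function definition time.
Step 2: Each iteration creates compute with default = current p value.
Step 3: compute(36) returns 36 + default. results = [36, 37]

The answer is [36, 37].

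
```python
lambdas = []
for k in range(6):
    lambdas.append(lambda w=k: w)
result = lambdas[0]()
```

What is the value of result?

Step 1: Default argument w=k captures k's value at each iteration.
Step 2: lambdas[0] captured w = 0 when k was 0.
Step 3: result = 0

The answer is 0.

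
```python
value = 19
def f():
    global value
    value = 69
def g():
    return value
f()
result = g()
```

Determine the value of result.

Step 1: value = 19.
Step 2: f() sets global value = 69.
Step 3: g() reads global value = 69. result = 69

The answer is 69.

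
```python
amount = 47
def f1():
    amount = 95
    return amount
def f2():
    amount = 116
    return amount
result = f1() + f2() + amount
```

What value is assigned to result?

Step 1: Each function shadows global amount with its own local.
Step 2: f1() returns 95, f2() returns 116.
Step 3: Global amount = 47 is unchanged. result = 95 + 116 + 47 = 258

The answer is 258.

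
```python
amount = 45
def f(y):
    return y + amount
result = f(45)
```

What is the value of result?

Step 1: amount = 45 is defined globally.
Step 2: f(45) uses parameter y = 45 and looks up amount from global scope = 45.
Step 3: result = 45 + 45 = 90

The answer is 90.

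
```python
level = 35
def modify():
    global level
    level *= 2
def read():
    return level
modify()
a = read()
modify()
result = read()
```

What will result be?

Step 1: level = 35.
Step 2: First modify(): level = 35 * 2 = 70.
Step 3: Second modify(): level = 70 * 2 = 140.
Step 4: read() returns 140

The answer is 140.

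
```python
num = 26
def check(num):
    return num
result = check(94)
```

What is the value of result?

Step 1: Global num = 26.
Step 2: check(94) takes parameter num = 94, which shadows the global.
Step 3: result = 94

The answer is 94.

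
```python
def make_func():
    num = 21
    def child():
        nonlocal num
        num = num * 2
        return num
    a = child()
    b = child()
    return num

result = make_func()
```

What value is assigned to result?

Step 1: num starts at 21.
Step 2: First child(): num = 21 * 2 = 42.
Step 3: Second child(): num = 42 * 2 = 84.
Step 4: result = 84

The answer is 84.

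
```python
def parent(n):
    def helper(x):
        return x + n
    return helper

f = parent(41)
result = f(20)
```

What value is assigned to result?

Step 1: parent(41) creates a closure that captures n = 41.
Step 2: f(20) calls the closure with x = 20, returning 20 + 41 = 61.
Step 3: result = 61

The answer is 61.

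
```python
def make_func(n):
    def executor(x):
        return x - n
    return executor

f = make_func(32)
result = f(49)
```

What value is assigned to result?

Step 1: make_func(32) creates a closure capturing n = 32.
Step 2: f(49) computes 49 - 32 = 17.
Step 3: result = 17

The answer is 17.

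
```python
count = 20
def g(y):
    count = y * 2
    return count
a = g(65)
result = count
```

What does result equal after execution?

Step 1: Global count = 20.
Step 2: g(65) creates local count = 65 * 2 = 130.
Step 3: Global count unchanged because no global keyword. result = 20

The answer is 20.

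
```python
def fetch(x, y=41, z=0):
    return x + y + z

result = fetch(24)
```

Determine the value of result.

Step 1: fetch(24) uses defaults y = 41, z = 0.
Step 2: Returns 24 + 41 + 0 = 65.
Step 3: result = 65

The answer is 65.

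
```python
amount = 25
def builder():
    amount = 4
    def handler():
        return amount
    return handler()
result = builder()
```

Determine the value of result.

Step 1: amount = 25 globally, but builder() defines amount = 4 locally.
Step 2: handler() looks up amount. Not in local scope, so checks enclosing scope (builder) and finds amount = 4.
Step 3: result = 4

The answer is 4.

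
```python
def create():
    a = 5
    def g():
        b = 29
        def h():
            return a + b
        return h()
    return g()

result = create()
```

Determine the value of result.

Step 1: create() defines a = 5. g() defines b = 29.
Step 2: h() accesses both from enclosing scopes: a = 5, b = 29.
Step 3: result = 5 + 29 = 34

The answer is 34.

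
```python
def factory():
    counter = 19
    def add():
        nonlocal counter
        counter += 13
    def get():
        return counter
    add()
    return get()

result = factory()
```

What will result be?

Step 1: counter = 19. add() modifies it via nonlocal, get() reads it.
Step 2: add() makes counter = 19 + 13 = 32.
Step 3: get() returns 32. result = 32

The answer is 32.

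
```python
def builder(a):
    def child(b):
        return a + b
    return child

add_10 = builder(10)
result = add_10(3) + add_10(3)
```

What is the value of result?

Step 1: add_10 captures a = 10.
Step 2: add_10(3) = 10 + 3 = 13, called twice.
Step 3: result = 13 + 13 = 26

The answer is 26.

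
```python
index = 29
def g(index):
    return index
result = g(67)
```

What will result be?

Step 1: Global index = 29.
Step 2: g(67) takes parameter index = 67, which shadows the global.
Step 3: result = 67

The answer is 67.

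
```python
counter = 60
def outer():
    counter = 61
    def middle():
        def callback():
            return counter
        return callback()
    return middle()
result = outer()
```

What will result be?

Step 1: outer() defines counter = 61. middle() and callback() have no local counter.
Step 2: callback() checks local (none), enclosing middle() (none), enclosing outer() and finds counter = 61.
Step 3: result = 61

The answer is 61.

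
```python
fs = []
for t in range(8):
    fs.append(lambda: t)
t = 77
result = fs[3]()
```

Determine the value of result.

Step 1: Lambdas capture the variable t by reference, not by value.
Step 2: After the loop, t is reassigned to 77.
Step 3: fs[3]() looks up the current t = 77. result = 77

The answer is 77.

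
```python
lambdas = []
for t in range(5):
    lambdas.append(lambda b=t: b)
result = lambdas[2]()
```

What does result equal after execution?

Step 1: Default argument b=t captures t's value at each iteration.
Step 2: lambdas[2] captured b = 2 when t was 2.
Step 3: result = 2

The answer is 2.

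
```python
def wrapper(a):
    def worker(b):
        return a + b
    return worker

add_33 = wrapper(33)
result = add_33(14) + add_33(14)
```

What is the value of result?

Step 1: add_33 captures a = 33.
Step 2: add_33(14) = 33 + 14 = 47, called twice.
Step 3: result = 47 + 47 = 94

The answer is 94.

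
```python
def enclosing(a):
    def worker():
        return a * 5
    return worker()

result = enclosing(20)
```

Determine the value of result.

Step 1: enclosing(20) binds parameter a = 20.
Step 2: worker() accesses a = 20 from enclosing scope.
Step 3: result = 20 * 5 = 100

The answer is 100.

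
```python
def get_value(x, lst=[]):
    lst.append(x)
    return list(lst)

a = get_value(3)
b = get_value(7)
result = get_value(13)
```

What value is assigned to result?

Step 1: Default list is shared. list() creates copies for return values.
Step 2: Internal list grows: [3] -> [3, 7] -> [3, 7, 13].
Step 3: result = [3, 7, 13]

The answer is [3, 7, 13].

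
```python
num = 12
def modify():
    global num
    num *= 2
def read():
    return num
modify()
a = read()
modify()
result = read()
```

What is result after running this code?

Step 1: num = 12.
Step 2: First modify(): num = 12 * 2 = 24.
Step 3: Second modify(): num = 24 * 2 = 48.
Step 4: read() returns 48

The answer is 48.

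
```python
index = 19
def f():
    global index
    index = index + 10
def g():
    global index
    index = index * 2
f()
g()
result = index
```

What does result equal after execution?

Step 1: index = 19.
Step 2: f() adds 10: index = 19 + 10 = 29.
Step 3: g() doubles: index = 29 * 2 = 58.
Step 4: result = 58

The answer is 58.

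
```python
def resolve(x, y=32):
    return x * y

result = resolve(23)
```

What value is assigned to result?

Step 1: resolve(23) uses default y = 32.
Step 2: Returns 23 * 32 = 736.
Step 3: result = 736

The answer is 736.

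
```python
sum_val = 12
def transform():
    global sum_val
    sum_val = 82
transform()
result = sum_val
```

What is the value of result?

Step 1: sum_val = 12 globally.
Step 2: transform() declares global sum_val and sets it to 82.
Step 3: After transform(), global sum_val = 82. result = 82

The answer is 82.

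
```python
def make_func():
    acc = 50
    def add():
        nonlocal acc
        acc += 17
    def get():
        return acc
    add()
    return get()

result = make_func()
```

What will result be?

Step 1: acc = 50. add() modifies it via nonlocal, get() reads it.
Step 2: add() makes acc = 50 + 17 = 67.
Step 3: get() returns 67. result = 67

The answer is 67.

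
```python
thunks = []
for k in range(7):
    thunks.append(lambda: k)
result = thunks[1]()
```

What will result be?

Step 1: The loop creates 7 lambdas, all referencing the same variable k.
Step 2: After the loop, k = 6 (final value).
Step 3: thunks[1]() looks up k at call time and finds 6. This is the late binding gotcha. result = 6

The answer is 6.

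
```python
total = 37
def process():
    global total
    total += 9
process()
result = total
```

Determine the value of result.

Step 1: total = 37 globally.
Step 2: process() modifies global total: total += 9 = 46.
Step 3: result = 46

The answer is 46.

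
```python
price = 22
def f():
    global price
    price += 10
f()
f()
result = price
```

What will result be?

Step 1: price = 22.
Step 2: First f(): price = 22 + 10 = 32.
Step 3: Second f(): price = 32 + 10 = 42. result = 42

The answer is 42.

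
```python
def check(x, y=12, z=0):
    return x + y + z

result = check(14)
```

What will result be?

Step 1: check(14) uses defaults y = 12, z = 0.
Step 2: Returns 14 + 12 + 0 = 26.
Step 3: result = 26

The answer is 26.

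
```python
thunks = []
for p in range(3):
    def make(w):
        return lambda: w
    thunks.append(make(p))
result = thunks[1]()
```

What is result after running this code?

Step 1: make(p) creates a new scope capturing w = p at call time.
Step 2: thunks[1] = make(1), so its lambda captures w = 1.
Step 3: result = 1 (closure factory fixes late binding)

The answer is 1.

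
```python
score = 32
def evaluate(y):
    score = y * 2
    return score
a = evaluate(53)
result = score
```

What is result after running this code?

Step 1: Global score = 32.
Step 2: evaluate(53) creates local score = 53 * 2 = 106.
Step 3: Global score unchanged because no global keyword. result = 32

The answer is 32.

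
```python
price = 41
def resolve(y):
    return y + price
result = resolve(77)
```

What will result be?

Step 1: price = 41 is defined globally.
Step 2: resolve(77) uses parameter y = 77 and looks up price from global scope = 41.
Step 3: result = 77 + 41 = 118

The answer is 118.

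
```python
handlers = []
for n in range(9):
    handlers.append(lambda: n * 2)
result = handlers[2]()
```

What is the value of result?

Step 1: All lambdas reference the same variable n (late binding).
Step 2: After the loop, n = 8. Every lambda returns n * 2.
Step 3: handlers[2]() = 8 * 2 = 16

The answer is 16.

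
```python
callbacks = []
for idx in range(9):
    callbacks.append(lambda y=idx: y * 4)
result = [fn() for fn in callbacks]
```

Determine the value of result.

Step 1: Default arg y=idx captures idx at each iteration.
Step 2: callbacks[k] has y defaulting to k, returns k * 4.
Step 3: result = [0, 4, 8, 12, 16, 20, 24, 28, 32]

The answer is [0, 4, 8, 12, 16, 20, 24, 28, 32].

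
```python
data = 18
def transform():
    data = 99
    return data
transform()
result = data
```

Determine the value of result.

Step 1: data = 18 globally.
Step 2: transform() creates a LOCAL data = 99 (no global keyword!).
Step 3: The global data is unchanged. result = 18

The answer is 18.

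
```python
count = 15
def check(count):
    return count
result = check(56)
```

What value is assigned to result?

Step 1: Global count = 15.
Step 2: check(56) takes parameter count = 56, which shadows the global.
Step 3: result = 56

The answer is 56.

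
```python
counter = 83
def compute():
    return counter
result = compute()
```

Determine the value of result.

Step 1: counter = 83 is defined in the global scope.
Step 2: compute() looks up counter. No local counter exists, so Python checks the global scope via LEGB rule and finds counter = 83.
Step 3: result = 83

The answer is 83.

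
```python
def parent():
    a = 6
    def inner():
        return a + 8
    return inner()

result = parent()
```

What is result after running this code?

Step 1: parent() defines a = 6.
Step 2: inner() reads a = 6 from enclosing scope, returns 6 + 8 = 14.
Step 3: result = 14

The answer is 14.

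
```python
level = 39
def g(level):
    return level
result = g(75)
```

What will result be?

Step 1: Global level = 39.
Step 2: g(75) takes parameter level = 75, which shadows the global.
Step 3: result = 75

The answer is 75.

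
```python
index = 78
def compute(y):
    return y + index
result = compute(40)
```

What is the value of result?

Step 1: index = 78 is defined globally.
Step 2: compute(40) uses parameter y = 40 and looks up index from global scope = 78.
Step 3: result = 40 + 78 = 118

The answer is 118.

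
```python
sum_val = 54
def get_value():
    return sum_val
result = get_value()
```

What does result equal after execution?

Step 1: sum_val = 54 is defined in the global scope.
Step 2: get_value() looks up sum_val. No local sum_val exists, so Python checks the global scope via LEGB rule and finds sum_val = 54.
Step 3: result = 54

The answer is 54.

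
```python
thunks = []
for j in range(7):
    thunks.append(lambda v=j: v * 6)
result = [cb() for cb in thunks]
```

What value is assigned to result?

Step 1: Default arg v=j captures j at each iteration.
Step 2: thunks[k] has v defaulting to k, returns k * 6.
Step 3: result = [0, 6, 12, 18, 24, 30, 36]

The answer is [0, 6, 12, 18, 24, 30, 36].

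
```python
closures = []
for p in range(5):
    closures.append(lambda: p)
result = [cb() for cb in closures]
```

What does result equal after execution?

Step 1: All 5 lambdas share the same variable p.
Step 2: After the loop, p = 4.
Step 3: Each call returns 4. result = [4, 4, 4, 4, 4]

The answer is [4, 4, 4, 4, 4].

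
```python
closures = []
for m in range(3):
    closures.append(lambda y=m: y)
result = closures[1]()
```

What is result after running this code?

Step 1: Default argument y=m captures m's value at each iteration.
Step 2: closures[1] captured y = 1 when m was 1.
Step 3: result = 1

The answer is 1.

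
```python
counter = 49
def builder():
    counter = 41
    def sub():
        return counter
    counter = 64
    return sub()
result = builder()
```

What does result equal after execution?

Step 1: builder() sets counter = 41, then later counter = 64.
Step 2: sub() is called after counter is reassigned to 64. Closures capture variables by reference, not by value.
Step 3: result = 64

The answer is 64.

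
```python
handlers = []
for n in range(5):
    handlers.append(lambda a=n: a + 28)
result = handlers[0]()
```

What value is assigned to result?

Step 1: Default argument a=n captures n's value at definition time.
Step 2: handlers[0] was defined when n = 0, so a defaults to 0.
Step 3: result = 0 + 28 = 28 (default arg fixes the late binding issue)

The answer is 28.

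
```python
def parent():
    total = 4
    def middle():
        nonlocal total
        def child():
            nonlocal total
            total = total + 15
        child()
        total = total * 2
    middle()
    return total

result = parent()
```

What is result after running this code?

Step 1: total = 4.
Step 2: child() adds 15: total = 4 + 15 = 19.
Step 3: middle() doubles: total = 19 * 2 = 38.
Step 4: result = 38

The answer is 38.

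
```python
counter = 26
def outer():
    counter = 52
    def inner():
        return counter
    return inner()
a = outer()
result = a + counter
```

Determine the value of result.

Step 1: outer() has local counter = 52. inner() reads from enclosing.
Step 2: outer() returns 52. Global counter = 26 unchanged.
Step 3: result = 52 + 26 = 78

The answer is 78.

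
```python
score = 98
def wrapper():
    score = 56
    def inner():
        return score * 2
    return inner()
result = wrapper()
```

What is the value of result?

Step 1: wrapper() shadows global score with score = 56.
Step 2: inner() finds score = 56 in enclosing scope, computes 56 * 2 = 112.
Step 3: result = 112

The answer is 112.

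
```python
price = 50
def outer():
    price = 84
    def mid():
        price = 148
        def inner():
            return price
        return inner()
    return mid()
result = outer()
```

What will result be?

Step 1: Three levels of shadowing: global 50, outer 84, mid 148.
Step 2: inner() finds price = 148 in enclosing mid() scope.
Step 3: result = 148

The answer is 148.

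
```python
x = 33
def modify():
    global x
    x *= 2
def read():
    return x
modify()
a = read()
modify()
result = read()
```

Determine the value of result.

Step 1: x = 33.
Step 2: First modify(): x = 33 * 2 = 66.
Step 3: Second modify(): x = 66 * 2 = 132.
Step 4: read() returns 132

The answer is 132.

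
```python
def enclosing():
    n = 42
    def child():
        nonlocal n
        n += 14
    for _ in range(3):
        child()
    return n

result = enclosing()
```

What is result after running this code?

Step 1: n = 42.
Step 2: child() is called 3 times in a loop, each adding 14 via nonlocal.
Step 3: n = 42 + 14 * 3 = 84

The answer is 84.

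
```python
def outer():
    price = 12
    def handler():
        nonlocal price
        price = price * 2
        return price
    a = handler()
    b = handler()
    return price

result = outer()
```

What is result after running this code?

Step 1: price starts at 12.
Step 2: First handler(): price = 12 * 2 = 24.
Step 3: Second handler(): price = 24 * 2 = 48.
Step 4: result = 48

The answer is 48.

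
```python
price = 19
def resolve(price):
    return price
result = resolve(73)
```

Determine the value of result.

Step 1: Global price = 19.
Step 2: resolve(73) takes parameter price = 73, which shadows the global.
Step 3: result = 73

The answer is 73.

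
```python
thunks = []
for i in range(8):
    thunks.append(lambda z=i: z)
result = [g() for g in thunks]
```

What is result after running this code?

Step 1: Default arg z=i captures i at each iteration.
Step 2: Each lambda has its own default: 0, 1, ..., 7.
Step 3: result = [0, 1, 2, 3, 4, 5, 6, 7]

The answer is [0, 1, 2, 3, 4, 5, 6, 7].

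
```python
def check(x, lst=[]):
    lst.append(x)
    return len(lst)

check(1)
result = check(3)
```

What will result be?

Step 1: Mutable default list persists between calls.
Step 2: First call: lst = [1], len = 1. Second call: lst = [1, 3], len = 2.
Step 3: result = 2

The answer is 2.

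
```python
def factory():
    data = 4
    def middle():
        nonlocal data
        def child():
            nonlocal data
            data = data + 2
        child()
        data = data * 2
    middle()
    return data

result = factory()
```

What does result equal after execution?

Step 1: data = 4.
Step 2: child() adds 2: data = 4 + 2 = 6.
Step 3: middle() doubles: data = 6 * 2 = 12.
Step 4: result = 12

The answer is 12.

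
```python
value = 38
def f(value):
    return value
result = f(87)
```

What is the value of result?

Step 1: Global value = 38.
Step 2: f(87) takes parameter value = 87, which shadows the global.
Step 3: result = 87

The answer is 87.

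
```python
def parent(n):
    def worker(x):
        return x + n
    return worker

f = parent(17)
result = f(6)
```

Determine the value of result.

Step 1: parent(17) creates a closure that captures n = 17.
Step 2: f(6) calls the closure with x = 6, returning 6 + 17 = 23.
Step 3: result = 23

The answer is 23.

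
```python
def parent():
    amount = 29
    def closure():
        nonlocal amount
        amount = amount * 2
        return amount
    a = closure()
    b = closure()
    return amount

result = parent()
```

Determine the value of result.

Step 1: amount starts at 29.
Step 2: First closure(): amount = 29 * 2 = 58.
Step 3: Second closure(): amount = 58 * 2 = 116.
Step 4: result = 116

The answer is 116.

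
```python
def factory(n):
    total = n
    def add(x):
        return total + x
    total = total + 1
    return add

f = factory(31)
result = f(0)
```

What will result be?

Step 1: factory(31) sets total = 31, then total = 31 + 1 = 32.
Step 2: Closures capture by reference, so add sees total = 32.
Step 3: f(0) returns 32 + 0 = 32

The answer is 32.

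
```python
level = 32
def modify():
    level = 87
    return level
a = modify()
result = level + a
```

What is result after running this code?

Step 1: Global level = 32. modify() returns local level = 87.
Step 2: a = 87. Global level still = 32.
Step 3: result = 32 + 87 = 119

The answer is 119.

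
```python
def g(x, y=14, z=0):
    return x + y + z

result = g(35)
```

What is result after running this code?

Step 1: g(35) uses defaults y = 14, z = 0.
Step 2: Returns 35 + 14 + 0 = 49.
Step 3: result = 49

The answer is 49.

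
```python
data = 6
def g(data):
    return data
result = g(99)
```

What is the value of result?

Step 1: Global data = 6.
Step 2: g(99) takes parameter data = 99, which shadows the global.
Step 3: result = 99

The answer is 99.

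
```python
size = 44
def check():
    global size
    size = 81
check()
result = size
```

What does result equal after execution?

Step 1: size = 44 globally.
Step 2: check() declares global size and sets it to 81.
Step 3: After check(), global size = 81. result = 81

The answer is 81.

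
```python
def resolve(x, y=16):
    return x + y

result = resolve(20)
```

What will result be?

Step 1: resolve(20) uses default y = 16.
Step 2: Returns 20 + 16 = 36.
Step 3: result = 36

The answer is 36.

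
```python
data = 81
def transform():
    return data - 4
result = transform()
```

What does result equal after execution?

Step 1: data = 81 is defined globally.
Step 2: transform() looks up data from global scope = 81, then computes 81 - 4 = 77.
Step 3: result = 77

The answer is 77.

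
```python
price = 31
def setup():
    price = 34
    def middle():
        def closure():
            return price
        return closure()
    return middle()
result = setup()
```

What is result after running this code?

Step 1: setup() defines price = 34. middle() and closure() have no local price.
Step 2: closure() checks local (none), enclosing middle() (none), enclosing setup() and finds price = 34.
Step 3: result = 34

The answer is 34.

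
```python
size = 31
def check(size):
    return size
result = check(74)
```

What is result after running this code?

Step 1: Global size = 31.
Step 2: check(74) takes parameter size = 74, which shadows the global.
Step 3: result = 74

The answer is 74.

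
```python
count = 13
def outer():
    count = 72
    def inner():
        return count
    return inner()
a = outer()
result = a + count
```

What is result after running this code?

Step 1: outer() has local count = 72. inner() reads from enclosing.
Step 2: outer() returns 72. Global count = 13 unchanged.
Step 3: result = 72 + 13 = 85

The answer is 85.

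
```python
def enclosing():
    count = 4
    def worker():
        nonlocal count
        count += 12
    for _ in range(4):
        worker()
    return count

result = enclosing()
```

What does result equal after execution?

Step 1: count = 4.
Step 2: worker() is called 4 times in a loop, each adding 12 via nonlocal.
Step 3: count = 4 + 12 * 4 = 52

The answer is 52.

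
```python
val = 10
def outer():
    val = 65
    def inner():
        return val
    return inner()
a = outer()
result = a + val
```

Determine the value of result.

Step 1: outer() has local val = 65. inner() reads from enclosing.
Step 2: outer() returns 65. Global val = 10 unchanged.
Step 3: result = 65 + 10 = 75

The answer is 75.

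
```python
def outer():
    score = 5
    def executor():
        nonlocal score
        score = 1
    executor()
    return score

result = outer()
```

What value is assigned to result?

Step 1: outer() sets score = 5.
Step 2: executor() uses nonlocal to reassign score = 1.
Step 3: result = 1

The answer is 1.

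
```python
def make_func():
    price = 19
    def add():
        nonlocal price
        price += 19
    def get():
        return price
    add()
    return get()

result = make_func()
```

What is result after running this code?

Step 1: price = 19. add() modifies it via nonlocal, get() reads it.
Step 2: add() makes price = 19 + 19 = 38.
Step 3: get() returns 38. result = 38

The answer is 38.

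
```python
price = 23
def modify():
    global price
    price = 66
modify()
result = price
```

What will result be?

Step 1: price = 23 globally.
Step 2: modify() declares global price and sets it to 66.
Step 3: After modify(), global price = 66. result = 66

The answer is 66.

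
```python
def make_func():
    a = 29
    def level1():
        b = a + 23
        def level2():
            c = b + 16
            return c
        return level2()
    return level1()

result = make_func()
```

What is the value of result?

Step 1: a = 29. b = a + 23 = 52.
Step 2: c = b + 16 = 52 + 16 = 68.
Step 3: result = 68

The answer is 68.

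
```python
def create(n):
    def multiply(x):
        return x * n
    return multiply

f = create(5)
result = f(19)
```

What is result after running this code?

Step 1: create(5) returns multiply closure with n = 5.
Step 2: f(19) computes 19 * 5 = 95.
Step 3: result = 95

The answer is 95.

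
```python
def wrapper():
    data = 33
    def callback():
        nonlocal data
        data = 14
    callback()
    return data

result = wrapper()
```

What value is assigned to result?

Step 1: wrapper() sets data = 33.
Step 2: callback() uses nonlocal to reassign data = 14.
Step 3: result = 14

The answer is 14.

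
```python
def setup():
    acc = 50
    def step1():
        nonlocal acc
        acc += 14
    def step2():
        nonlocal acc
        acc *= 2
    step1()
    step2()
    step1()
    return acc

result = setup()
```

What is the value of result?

Step 1: acc = 50.
Step 2: step1(): acc = 50 + 14 = 64.
Step 3: step2(): acc = 64 * 2 = 128.
Step 4: step1(): acc = 128 + 14 = 142. result = 142

The answer is 142.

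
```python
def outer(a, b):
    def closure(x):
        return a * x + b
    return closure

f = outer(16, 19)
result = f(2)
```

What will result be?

Step 1: outer(16, 19) captures a = 16, b = 19.
Step 2: f(2) computes 16 * 2 + 19 = 51.
Step 3: result = 51

The answer is 51.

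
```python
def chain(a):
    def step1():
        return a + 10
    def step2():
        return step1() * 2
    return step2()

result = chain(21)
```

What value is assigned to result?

Step 1: chain(21) captures a = 21.
Step 2: step2() calls step1() which returns 21 + 10 = 31.
Step 3: step2() returns 31 * 2 = 62

The answer is 62.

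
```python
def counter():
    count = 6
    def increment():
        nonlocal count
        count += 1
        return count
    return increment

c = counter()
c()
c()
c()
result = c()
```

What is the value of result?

Step 1: counter() creates closure with count = 6.
Step 2: Each c() call increments count via nonlocal. After 4 calls: 6 + 4 = 10.
Step 3: result = 10

The answer is 10.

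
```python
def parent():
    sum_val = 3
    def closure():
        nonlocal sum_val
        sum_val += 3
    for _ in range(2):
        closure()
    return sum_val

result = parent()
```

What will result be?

Step 1: sum_val = 3.
Step 2: closure() is called 2 times in a loop, each adding 3 via nonlocal.
Step 3: sum_val = 3 + 3 * 2 = 9

The answer is 9.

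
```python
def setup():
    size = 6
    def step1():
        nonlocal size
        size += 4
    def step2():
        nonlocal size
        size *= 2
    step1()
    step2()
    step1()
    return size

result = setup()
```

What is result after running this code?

Step 1: size = 6.
Step 2: step1(): size = 6 + 4 = 10.
Step 3: step2(): size = 10 * 2 = 20.
Step 4: step1(): size = 20 + 4 = 24. result = 24

The answer is 24.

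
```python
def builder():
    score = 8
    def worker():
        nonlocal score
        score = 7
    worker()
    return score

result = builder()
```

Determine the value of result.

Step 1: builder() sets score = 8.
Step 2: worker() uses nonlocal to reassign score = 7.
Step 3: result = 7

The answer is 7.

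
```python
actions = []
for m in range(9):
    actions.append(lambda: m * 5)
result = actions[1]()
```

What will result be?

Step 1: All lambdas reference the same variable m (late binding).
Step 2: After the loop, m = 8. Every lambda returns m * 5.
Step 3: actions[1]() = 8 * 5 = 40

The answer is 40.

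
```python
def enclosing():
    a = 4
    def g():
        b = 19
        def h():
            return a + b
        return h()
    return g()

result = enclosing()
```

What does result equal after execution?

Step 1: enclosing() defines a = 4. g() defines b = 19.
Step 2: h() accesses both from enclosing scopes: a = 4, b = 19.
Step 3: result = 4 + 19 = 23

The answer is 23.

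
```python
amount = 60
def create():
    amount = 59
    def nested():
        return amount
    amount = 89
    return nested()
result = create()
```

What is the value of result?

Step 1: create() sets amount = 59, then later amount = 89.
Step 2: nested() is called after amount is reassigned to 89. Closures capture variables by reference, not by value.
Step 3: result = 89

The answer is 89.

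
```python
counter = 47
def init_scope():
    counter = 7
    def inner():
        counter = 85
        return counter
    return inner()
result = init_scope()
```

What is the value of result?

Step 1: Three scopes define counter: global (47), init_scope (7), inner (85).
Step 2: inner() has its own local counter = 85, which shadows both enclosing and global.
Step 3: result = 85 (local wins in LEGB)

The answer is 85.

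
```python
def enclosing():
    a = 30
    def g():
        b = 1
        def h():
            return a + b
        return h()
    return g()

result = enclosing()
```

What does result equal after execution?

Step 1: enclosing() defines a = 30. g() defines b = 1.
Step 2: h() accesses both from enclosing scopes: a = 30, b = 1.
Step 3: result = 30 + 1 = 31

The answer is 31.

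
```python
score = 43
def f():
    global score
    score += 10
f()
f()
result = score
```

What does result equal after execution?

Step 1: score = 43.
Step 2: First f(): score = 43 + 10 = 53.
Step 3: Second f(): score = 53 + 10 = 63. result = 63

The answer is 63.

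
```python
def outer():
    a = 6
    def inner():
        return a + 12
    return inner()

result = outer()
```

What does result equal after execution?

Step 1: outer() defines a = 6.
Step 2: inner() reads a = 6 from enclosing scope, returns 6 + 12 = 18.
Step 3: result = 18

The answer is 18.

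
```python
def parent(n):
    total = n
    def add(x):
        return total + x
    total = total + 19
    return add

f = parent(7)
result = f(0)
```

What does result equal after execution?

Step 1: parent(7) sets total = 7, then total = 7 + 19 = 26.
Step 2: Closures capture by reference, so add sees total = 26.
Step 3: f(0) returns 26 + 0 = 26

The answer is 26.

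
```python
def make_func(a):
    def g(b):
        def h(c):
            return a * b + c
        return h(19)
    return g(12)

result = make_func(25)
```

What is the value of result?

Step 1: a = 25, b = 12, c = 19.
Step 2: h() computes a * b + c = 25 * 12 + 19 = 319.
Step 3: result = 319

The answer is 319.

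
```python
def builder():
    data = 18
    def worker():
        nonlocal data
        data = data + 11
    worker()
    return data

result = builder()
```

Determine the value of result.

Step 1: builder() sets data = 18.
Step 2: worker() uses nonlocal to modify data in builder's scope: data = 18 + 11 = 29.
Step 3: builder() returns the modified data = 29

The answer is 29.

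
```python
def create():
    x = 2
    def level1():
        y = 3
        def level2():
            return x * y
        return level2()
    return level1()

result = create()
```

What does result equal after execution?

Step 1: x = 2 in create. y = 3 in level1.
Step 2: level2() reads x = 2 and y = 3 from enclosing scopes.
Step 3: result = 2 * 3 = 6

The answer is 6.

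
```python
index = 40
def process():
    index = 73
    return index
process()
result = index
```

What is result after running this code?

Step 1: Global index = 40.
Step 2: process() creates local index = 73 (shadow, not modification).
Step 3: After process() returns, global index is unchanged. result = 40

The answer is 40.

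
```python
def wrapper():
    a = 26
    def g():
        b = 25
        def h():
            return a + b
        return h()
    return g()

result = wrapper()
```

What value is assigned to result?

Step 1: wrapper() defines a = 26. g() defines b = 25.
Step 2: h() accesses both from enclosing scopes: a = 26, b = 25.
Step 3: result = 26 + 25 = 51

The answer is 51.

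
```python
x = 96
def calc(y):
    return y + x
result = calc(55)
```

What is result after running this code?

Step 1: x = 96 is defined globally.
Step 2: calc(55) uses parameter y = 55 and looks up x from global scope = 96.
Step 3: result = 55 + 96 = 151

The answer is 151.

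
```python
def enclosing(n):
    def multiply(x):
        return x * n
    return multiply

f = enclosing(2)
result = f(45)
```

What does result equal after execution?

Step 1: enclosing(2) returns multiply closure with n = 2.
Step 2: f(45) computes 45 * 2 = 90.
Step 3: result = 90

The answer is 90.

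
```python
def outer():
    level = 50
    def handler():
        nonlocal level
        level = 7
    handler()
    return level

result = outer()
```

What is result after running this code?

Step 1: outer() sets level = 50.
Step 2: handler() uses nonlocal to reassign level = 7.
Step 3: result = 7

The answer is 7.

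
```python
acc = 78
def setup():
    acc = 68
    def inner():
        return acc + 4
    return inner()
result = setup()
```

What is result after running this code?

Step 1: setup() shadows global acc with acc = 68.
Step 2: inner() finds acc = 68 in enclosing scope, computes 68 + 4 = 72.
Step 3: result = 72

The answer is 72.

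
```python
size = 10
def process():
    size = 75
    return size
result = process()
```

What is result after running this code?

Step 1: Global size = 10.
Step 2: process() creates local size = 75, shadowing the global.
Step 3: Returns local size = 75. result = 75

The answer is 75.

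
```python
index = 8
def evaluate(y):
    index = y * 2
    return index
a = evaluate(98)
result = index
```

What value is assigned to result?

Step 1: Global index = 8.
Step 2: evaluate(98) creates local index = 98 * 2 = 196.
Step 3: Global index unchanged because no global keyword. result = 8

The answer is 8.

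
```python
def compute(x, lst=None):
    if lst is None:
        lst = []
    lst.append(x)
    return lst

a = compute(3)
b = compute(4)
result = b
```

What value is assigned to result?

Step 1: None default with guard creates a NEW list each call.
Step 2: a = [3] (fresh list). b = [4] (another fresh list).
Step 3: result = [4] (this is the fix for mutable default)

The answer is [4].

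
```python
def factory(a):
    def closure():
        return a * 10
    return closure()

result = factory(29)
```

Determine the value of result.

Step 1: factory(29) binds parameter a = 29.
Step 2: closure() accesses a = 29 from enclosing scope.
Step 3: result = 29 * 10 = 290

The answer is 290.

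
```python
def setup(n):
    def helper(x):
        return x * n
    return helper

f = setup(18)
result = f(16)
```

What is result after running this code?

Step 1: setup(18) creates a closure capturing n = 18.
Step 2: f(16) computes 16 * 18 = 288.
Step 3: result = 288

The answer is 288.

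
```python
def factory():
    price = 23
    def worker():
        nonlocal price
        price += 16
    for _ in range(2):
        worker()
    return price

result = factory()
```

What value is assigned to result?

Step 1: price = 23.
Step 2: worker() is called 2 times in a loop, each adding 16 via nonlocal.
Step 3: price = 23 + 16 * 2 = 55

The answer is 55.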